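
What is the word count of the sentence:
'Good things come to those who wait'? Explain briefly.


Split into words: Good | things | come | to | those | who | wait = 7 words.

7


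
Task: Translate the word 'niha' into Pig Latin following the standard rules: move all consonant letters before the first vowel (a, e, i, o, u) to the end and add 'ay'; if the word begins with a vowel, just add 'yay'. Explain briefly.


'niha': move consonant cluster 'n' to end and add 'ay': 'ihanay'.

ihanay


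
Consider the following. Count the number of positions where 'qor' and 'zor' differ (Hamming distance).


Alignment:
Position 1: 'q' vs 'z' = DIFFER
Position 2: 'o' vs 'o' = match
Position 3: 'r' vs 'r' = match
Total differences: 1

1


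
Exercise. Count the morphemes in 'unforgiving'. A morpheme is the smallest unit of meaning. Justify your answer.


Decomposition: un- (prefix) + forgive (root) + -ing (suffix) = 3 morpheme(s)

3 morphemes


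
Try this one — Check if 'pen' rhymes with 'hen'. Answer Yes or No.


Rime (stressed vowel + following sounds) of 'pen': -en = /ɛn/
Rime of 'hen': -en = /ɛn/
/ɛn/ and /ɛn/ are the same ending sound, so the words rhyme.

Yes


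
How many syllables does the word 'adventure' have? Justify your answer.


Break 'adventure' into syllables: ad-ven-ture -> ad | ven | ture = 3 syllables

3 syllables


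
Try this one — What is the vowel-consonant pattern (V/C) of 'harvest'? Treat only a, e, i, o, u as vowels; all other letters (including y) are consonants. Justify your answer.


Letter mapping: h = C, a = V, r = C, v = C, e = V, s = C, t = C.

CVCCVCC


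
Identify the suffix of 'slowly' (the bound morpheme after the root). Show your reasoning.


The word 'slowly' = 'slow' (root) + '-ly' (suffix). The suffix is '-ly'.

ly


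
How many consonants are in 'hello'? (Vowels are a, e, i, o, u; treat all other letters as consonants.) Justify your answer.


Consonants in 'hello': h, l, l = 3 consonants.

3


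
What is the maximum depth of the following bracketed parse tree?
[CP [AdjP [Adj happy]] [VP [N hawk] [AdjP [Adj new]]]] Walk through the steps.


Count bracket nesting levels:
'[' at pos 0: depth = 1
'[' at pos 4: depth = 2
'[' at pos 10: depth = 3
'[' at pos 23: depth = 2
'[' at pos 27: depth = 3
'[' at pos 36: depth = 3
'[' at pos 42: depth = 4
Maximum depth reached: 4

4


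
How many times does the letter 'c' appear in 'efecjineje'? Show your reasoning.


Letter 'c' in 'efecjineje': found at position(s) 4 = 1 occurrence(s).

1


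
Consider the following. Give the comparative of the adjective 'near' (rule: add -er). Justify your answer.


Apply comparative formation (add -er): 'near' -> 'nearer'.

nearer


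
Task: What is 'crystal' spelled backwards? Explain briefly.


Reverse 'crystal' character by character: 'latsyrc'.

latsyrc


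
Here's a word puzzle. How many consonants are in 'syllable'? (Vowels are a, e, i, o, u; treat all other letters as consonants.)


Consonants in 'syllable': s, y, l, l, b, l = 6 consonants.

6


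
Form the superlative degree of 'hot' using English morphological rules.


Apply superlative formation (double final consonant, add -est): 'hot' -> 'hottest'.

hottest


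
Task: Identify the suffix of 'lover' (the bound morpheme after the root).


The word 'lover' = 'love' (root) + '-er' (suffix). The suffix is '-er'.

er


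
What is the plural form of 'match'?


Apply rule: Add -es (sibilant/fricative ending). 'match' becomes 'matches'.

matches


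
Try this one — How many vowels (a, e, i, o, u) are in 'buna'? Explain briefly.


Vowels in 'buna': u, a = 2 vowels.

2


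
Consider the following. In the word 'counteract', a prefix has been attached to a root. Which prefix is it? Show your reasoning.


The word 'counteract' = 'counter' (prefix) + 'act' (root). The prefix is 'counter'.

counter


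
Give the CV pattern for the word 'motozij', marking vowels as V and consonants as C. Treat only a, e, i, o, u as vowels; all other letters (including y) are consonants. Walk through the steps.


Letter mapping: m = C, o = V, t = C, o = V, z = C, i = V, j = C.

CVCVCVC


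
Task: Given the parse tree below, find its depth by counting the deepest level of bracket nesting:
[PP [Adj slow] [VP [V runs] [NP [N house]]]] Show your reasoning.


Count bracket nesting levels:
'[' at pos 0: depth = 1
'[' at pos 4: depth = 2
'[' at pos 15: depth = 2
'[' at pos 19: depth = 3
'[' at pos 28: depth = 3
'[' at pos 32: depth = 4
Maximum depth reached: 4

4


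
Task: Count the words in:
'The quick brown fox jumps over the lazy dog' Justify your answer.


Split into words: The | quick | brown | fox | jumps | over | the | lazy | dog = 9 words.

9


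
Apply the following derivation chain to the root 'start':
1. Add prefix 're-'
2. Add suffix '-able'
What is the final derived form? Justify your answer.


Step 1: Add prefix 're-' to 'start' = 'restart'
Step 2: Add suffix '-able' to 'restart' = 'restartable'

restartable


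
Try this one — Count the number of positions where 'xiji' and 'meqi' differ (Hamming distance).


Alignment:
Position 1: 'x' vs 'm' = DIFFER
Position 2: 'i' vs 'e' = DIFFER
Position 3: 'j' vs 'q' = DIFFER
Position 4: 'i' vs 'i' = match
Total differences: 3

3


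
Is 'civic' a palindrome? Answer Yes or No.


Forward: 'civic'
Reversed: 'civic'
They are identical.

Yes


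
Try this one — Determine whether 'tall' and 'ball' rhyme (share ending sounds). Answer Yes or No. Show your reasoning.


Rime (stressed vowel + following sounds) of 'tall': -all = /ɔːl/
Rime of 'ball': -all = /ɔːl/
/ɔːl/ and /ɔːl/ are the same ending sound, so the words rhyme.

Yes


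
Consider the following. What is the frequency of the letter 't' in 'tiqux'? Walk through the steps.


Letter 't' in 'tiqux': found at position(s) 1 = 1 occurrence(s).

1


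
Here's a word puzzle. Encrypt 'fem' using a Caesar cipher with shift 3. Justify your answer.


Shift each letter by 3: f -> i, e -> h, m -> p. Result: 'ihp'.

ihp


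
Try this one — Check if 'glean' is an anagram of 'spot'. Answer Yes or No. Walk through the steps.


Sorted letters of 'glean': 'aegln'
Sorted letters of 'spot': 'opst'
They do not match.

No


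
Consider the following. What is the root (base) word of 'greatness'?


Remove suffix '-ness' from 'greatness' to get root 'great'.

great


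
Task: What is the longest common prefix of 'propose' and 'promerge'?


Compare from the start: 3 characters match: 'pro'. Mismatch at position 4: 'p' vs 'm'.

pro


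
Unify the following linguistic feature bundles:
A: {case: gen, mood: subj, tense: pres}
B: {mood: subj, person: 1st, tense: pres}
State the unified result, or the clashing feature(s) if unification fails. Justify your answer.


Compare features:
case: A=gen vs B=_ -> unified: gen
mood: A=subj vs B=subj -> unified: subj
person: A=_ vs B=1st -> unified: 1st
tense: A=pres vs B=pres -> unified: pres
No clashes found.

Unified: {case: gen, mood: subj, person: 1st, tense: pres}


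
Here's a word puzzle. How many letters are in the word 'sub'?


Spell out 'sub' and number each letter: s(1), u(2), b(3). Total: 3 letters.

3


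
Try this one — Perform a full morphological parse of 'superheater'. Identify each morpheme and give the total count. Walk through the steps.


Step 1: Identify prefix: 'super' (meaning: above)
Step 2: Identify root: 'heat'
Step 3: Identify suffix(es): 'er'
Decomposition: super- (prefix: above) + heat (root) + -er (suffix: one who)
Total morphemes: 3

3 morphemes (super- (prefix: above) + heat (root) + -er (suffix: one who))


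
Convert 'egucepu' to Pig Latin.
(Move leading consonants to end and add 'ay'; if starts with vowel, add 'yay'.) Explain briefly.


'egucepu' starts with a vowel, so add 'yay': 'egucepuyay'.

egucepuyay


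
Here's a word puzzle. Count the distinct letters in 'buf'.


Unique letters in 'buf': {b, f, u} = 3 distinct letters.

3


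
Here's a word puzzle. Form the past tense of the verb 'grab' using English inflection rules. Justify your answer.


Apply rule: Double final consonant and add -ed. 'grab' becomes 'grabbed'.

grabbed


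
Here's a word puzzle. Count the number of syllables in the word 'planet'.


Break 'planet' into syllables: plan-et -> plan | et = 2 syllables

2 syllables


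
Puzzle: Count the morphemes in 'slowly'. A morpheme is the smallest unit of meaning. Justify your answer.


Decomposition: slow (root) + -ly (suffix) = 2 morpheme(s)

2 morphemes


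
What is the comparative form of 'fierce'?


Apply comparative formation (ends in e: add -r): 'fierce' -> 'fiercer'.

fiercer


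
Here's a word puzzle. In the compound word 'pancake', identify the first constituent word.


Split 'pancake' into 'pan' + 'cake'. The first part is 'pan'.

pan


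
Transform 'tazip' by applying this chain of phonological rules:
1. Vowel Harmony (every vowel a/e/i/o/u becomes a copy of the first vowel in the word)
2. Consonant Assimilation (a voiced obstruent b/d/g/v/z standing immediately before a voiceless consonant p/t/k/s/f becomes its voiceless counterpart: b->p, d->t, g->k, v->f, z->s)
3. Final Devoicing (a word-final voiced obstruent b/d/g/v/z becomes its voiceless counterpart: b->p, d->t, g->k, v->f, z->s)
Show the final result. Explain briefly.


Starting form: 'tazip'
Rule 1: Vowel Harmony: all vowels become 'a' (matching first vowel). 'tazip' -> 'tazap'
Rule 2: Consonant Assimilation: no voiced obstruent (b/d/g/v/z) stands immediately before a voiceless consonant (p/t/k/s/f). No change.
Rule 3: Final Devoicing: final consonant 'p' is not one of the voiced obstruents b/d/g/v/z. No change.
Final form: 'tazap'

tazap


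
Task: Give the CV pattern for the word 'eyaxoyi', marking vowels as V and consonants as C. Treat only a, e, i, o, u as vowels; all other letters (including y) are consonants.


Letter mapping: e = V, y = C, a = V, x = C, o = V, y = C, i = V.

VCVCVCV


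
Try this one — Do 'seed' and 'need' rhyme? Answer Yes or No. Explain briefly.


Rime (stressed vowel + following sounds) of 'seed': -eed = /iːd/
Rime of 'need': -eed = /iːd/
/iːd/ and /iːd/ are the same ending sound, so the words rhyme.

Yes


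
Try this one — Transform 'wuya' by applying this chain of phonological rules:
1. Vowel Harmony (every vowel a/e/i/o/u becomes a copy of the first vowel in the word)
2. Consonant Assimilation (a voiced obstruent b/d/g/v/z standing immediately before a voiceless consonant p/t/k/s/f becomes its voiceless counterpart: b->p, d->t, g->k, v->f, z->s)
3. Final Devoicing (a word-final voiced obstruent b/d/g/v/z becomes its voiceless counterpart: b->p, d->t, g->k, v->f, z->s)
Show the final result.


Starting form: 'wuya'
Rule 1: Vowel Harmony: all vowels become 'u' (matching first vowel). 'wuya' -> 'wuyu'
Rule 2: Consonant Assimilation: no voiced obstruent (b/d/g/v/z) stands immediately before a voiceless consonant (p/t/k/s/f). No change.
Rule 3: Final Devoicing: the word ends in the vowel 'u', not a consonant. No change.
Final form: 'wuyu'

wuyu


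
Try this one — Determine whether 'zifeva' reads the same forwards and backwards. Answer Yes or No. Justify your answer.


Forward: 'zifeva'
Reversed: 'avefiz'
They differ.

No


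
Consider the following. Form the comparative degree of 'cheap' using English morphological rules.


Apply comparative formation (add -er): 'cheap' -> 'cheaper'.

cheaper


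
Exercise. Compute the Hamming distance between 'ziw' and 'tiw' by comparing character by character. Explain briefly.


Alignment:
Position 1: 'z' vs 't' = DIFFER
Position 2: 'i' vs 'i' = match
Position 3: 'w' vs 'w' = match
Total differences: 1

1


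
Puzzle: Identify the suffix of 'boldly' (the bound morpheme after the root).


The word 'boldly' = 'bold' (root) + '-ly' (suffix). The suffix is '-ly'.

ly


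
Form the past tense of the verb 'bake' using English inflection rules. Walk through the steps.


Apply rule: Add -d (word ends in -e). 'bake' becomes 'baked'.

baked


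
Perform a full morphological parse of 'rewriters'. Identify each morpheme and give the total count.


Step 1: Identify prefix: 're' (meaning: again)
Step 2: Identify root: 'write'
Step 3: Identify suffix(es): 'er, s'
Decomposition: re- (prefix: again) + write (root) + -er (suffix: one who) + -s (plural)
Total morphemes: 4

4 morphemes (re- (prefix: again) + write (root) + -er (suffix: one who) + -s (plural))


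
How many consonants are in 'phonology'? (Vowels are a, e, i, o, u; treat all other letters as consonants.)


Consonants in 'phonology': p, h, n, l, g, y = 6 consonants.

6


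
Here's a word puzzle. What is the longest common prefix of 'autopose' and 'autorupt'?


Compare from the start: 4 characters match: 'auto'. Mismatch at position 5: 'p' vs 'r'.

auto


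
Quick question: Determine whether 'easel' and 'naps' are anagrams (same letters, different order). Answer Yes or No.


Sorted letters of 'easel': 'aeels'
Sorted letters of 'naps': 'anps'
They do not match.

No


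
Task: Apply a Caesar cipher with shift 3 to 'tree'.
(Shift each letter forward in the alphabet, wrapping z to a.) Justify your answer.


Shift each letter by 3: t -> w, r -> u, e -> h, e -> h. Result: 'wuhh'.

wuhh


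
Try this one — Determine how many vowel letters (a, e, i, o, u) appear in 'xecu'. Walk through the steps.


Vowels in 'xecu': e, u = 2 vowels.

2


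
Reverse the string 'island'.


Reverse 'island' character by character: 'dnalsi'.

dnalsi


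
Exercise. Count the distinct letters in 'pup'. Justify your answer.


Unique letters in 'pup': {p, u} = 2 distinct letters.

2


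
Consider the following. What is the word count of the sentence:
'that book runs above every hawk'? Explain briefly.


Split into words: that | book | runs | above | every | hawk = 6 words.

6


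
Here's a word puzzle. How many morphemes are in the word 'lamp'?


Decomposition: lamp (free morpheme) = 1 morpheme(s)

1 morphemes


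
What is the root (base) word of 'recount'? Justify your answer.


Remove prefix 're' from 'recount' to get root 'count'.

count


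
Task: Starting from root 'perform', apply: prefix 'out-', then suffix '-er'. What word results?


Step 1: Add prefix 'out-' to 'perform' = 'outperform'
Step 2: Add suffix '-er' to 'outperform' = 'outperformer'

outperformer


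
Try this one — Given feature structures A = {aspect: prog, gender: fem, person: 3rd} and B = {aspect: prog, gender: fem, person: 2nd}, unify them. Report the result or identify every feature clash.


Compare features:
aspect: A=prog vs B=prog -> unified: prog
gender: A=fem vs B=fem -> unified: fem
person: A=3rd vs B=2nd -> CLASH
Clash detected on feature 'person' (3rd vs 2nd); unification fails.

CLASH on 'person' (3rd vs 2nd)


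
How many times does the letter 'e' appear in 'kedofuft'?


Letter 'e' in 'kedofuft': found at position(s) 2 = 1 occurrence(s).

1


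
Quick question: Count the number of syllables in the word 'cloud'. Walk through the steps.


Break 'cloud' into syllables: cloud -> cloud = 1 syllable

1 syllable


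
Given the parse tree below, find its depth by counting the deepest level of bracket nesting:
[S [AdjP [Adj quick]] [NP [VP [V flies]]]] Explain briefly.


Count bracket nesting levels:
'[' at pos 0: depth = 1
'[' at pos 3: depth = 2
'[' at pos 9: depth = 3
'[' at pos 22: depth = 2
'[' at pos 26: depth = 3
'[' at pos 30: depth = 4
Maximum depth reached: 4

4


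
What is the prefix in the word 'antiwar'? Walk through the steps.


The word 'antiwar' = 'anti' (prefix) + 'war' (root). The prefix is 'anti'.

anti


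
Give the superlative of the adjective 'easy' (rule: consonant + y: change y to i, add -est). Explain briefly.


Apply superlative formation (consonant + y: change y to i, add -est): 'easy' -> 'easiest'.

easiest


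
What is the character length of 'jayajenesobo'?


Spell out 'jayajenesobo' and number each letter: j(1), a(2), y(3), a(4), j(5), e(6), n(7), e(8), s(9), o(10), b(11), o(12). Total: 12 letters.

12


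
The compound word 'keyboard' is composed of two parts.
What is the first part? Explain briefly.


Split 'keyboard' into 'key' + 'board'. The first part is 'key'.

key


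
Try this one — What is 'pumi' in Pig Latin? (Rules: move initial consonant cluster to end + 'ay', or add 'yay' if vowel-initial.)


'pumi': move consonant cluster 'p' to end and add 'ay': 'umipay'.

umipay


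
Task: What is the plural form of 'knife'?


Apply rule: Change -fe to -ves. 'knife' becomes 'knives'.

knives


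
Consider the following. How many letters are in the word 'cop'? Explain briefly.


Spell out 'cop' and number each letter: c(1), o(2), p(3). Total: 3 letters.

3


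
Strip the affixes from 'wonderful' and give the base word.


Remove suffix '-ful' from 'wonderful' to get root 'wonder'.

wonder


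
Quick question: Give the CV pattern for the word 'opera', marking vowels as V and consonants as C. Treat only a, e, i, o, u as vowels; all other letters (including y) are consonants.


Letter mapping: o = V, p = C, e = V, r = C, a = V.

VCVCV


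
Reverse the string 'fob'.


Reverse 'fob' character by character: 'bof'.

bof


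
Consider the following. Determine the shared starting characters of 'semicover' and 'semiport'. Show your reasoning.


Compare from the start: 4 characters match: 'semi'. Mismatch at position 5: 'c' vs 'p'.

semi


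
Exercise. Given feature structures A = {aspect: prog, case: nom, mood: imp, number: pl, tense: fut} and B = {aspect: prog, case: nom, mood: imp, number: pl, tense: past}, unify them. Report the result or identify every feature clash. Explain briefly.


Compare features:
aspect: A=prog vs B=prog -> unified: prog
case: A=nom vs B=nom -> unified: nom
mood: A=imp vs B=imp -> unified: imp
number: A=pl vs B=pl -> unified: pl
tense: A=fut vs B=past -> CLASH
Clash detected on feature 'tense' (fut vs past); unification fails.

CLASH on 'tense' (fut vs past)


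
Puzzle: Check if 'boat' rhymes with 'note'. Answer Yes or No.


Rime (stressed vowel + following sounds) of 'boat': -oat = /oʊt/
Rime of 'note': -ote = /oʊt/
/oʊt/ and /oʊt/ are the same ending sound, so the words rhyme.

Yes


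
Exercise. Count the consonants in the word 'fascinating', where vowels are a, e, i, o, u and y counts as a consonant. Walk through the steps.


Consonants in 'fascinating': f, s, c, n, t, n, g = 7 consonants.

7


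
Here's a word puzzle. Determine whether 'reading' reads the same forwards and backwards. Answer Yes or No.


Forward: 'reading'
Reversed: 'gnidaer'
They differ.

No


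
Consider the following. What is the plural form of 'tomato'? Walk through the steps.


Apply rule: Add -es (consonant + o). 'tomato' becomes 'tomatoes'.

tomatoes


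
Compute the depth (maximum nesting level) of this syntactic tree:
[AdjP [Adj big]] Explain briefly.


Count bracket nesting levels:
'[' at pos 0: depth = 1
'[' at pos 6: depth = 2
Maximum depth reached: 2

2


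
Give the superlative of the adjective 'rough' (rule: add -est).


Apply superlative formation (add -est): 'rough' -> 'roughest'.

roughest


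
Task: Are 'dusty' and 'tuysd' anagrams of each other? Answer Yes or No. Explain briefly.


Sorted letters of 'dusty': 'dstuy'
Sorted letters of 'tuysd': 'dstuy'
They match.

Yes


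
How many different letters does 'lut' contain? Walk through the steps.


Unique letters in 'lut': {l, t, u} = 3 distinct letters.

3


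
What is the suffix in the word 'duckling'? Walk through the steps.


The word 'duckling' = 'duck' (root) + '-ling' (suffix). The suffix is '-ling'.

ling


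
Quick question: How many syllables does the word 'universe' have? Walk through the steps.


Break 'universe' into syllables: u-ni-verse -> u | ni | verse = 3 syllables

3 syllables


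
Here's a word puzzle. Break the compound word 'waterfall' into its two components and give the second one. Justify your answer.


Split 'waterfall' into 'water' + 'fall'. The second part is 'fall'.

fall


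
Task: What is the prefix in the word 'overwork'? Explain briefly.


The word 'overwork' = 'over' (prefix) + 'work' (root). The prefix is 'over'.

over


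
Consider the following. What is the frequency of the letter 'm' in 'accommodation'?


Letter 'm' in 'accommodation': found at position(s) 5, 6 = 2 occurrence(s).

2


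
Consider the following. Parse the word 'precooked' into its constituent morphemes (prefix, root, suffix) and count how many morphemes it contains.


Step 1: Identify prefix: 'pre' (meaning: before)
Step 2: Identify root: 'cook'
Step 3: Identify suffix(es): 'ed'
Decomposition: pre- (prefix: before) + cook (root) + -ed (suffix: past)
Total morphemes: 3

3 morphemes (pre- (prefix: before) + cook (root) + -ed (suffix: past))


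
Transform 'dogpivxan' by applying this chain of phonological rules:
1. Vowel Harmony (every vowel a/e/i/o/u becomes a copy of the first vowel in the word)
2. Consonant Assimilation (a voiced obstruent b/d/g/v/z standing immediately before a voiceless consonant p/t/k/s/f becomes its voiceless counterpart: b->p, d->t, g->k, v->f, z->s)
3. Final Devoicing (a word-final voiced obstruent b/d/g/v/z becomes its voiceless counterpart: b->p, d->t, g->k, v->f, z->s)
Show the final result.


Starting form: 'dogpivxan'
Rule 1: Vowel Harmony: all vowels become 'o' (matching first vowel). 'dogpivxan' -> 'dogpovxon'
Rule 2: Consonant Assimilation: voiced obstruent before voiceless consonant becomes voiceless ('gp' -> 'kp'). 'dogpovxon' -> 'dokpovxon'
Rule 3: Final Devoicing: final consonant 'n' is not one of the voiced obstruents b/d/g/v/z. No change.
Final form: 'dokpovxon'

dokpovxon


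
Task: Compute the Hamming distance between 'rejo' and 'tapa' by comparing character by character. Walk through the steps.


Alignment:
Position 1: 'r' vs 't' = DIFFER
Position 2: 'e' vs 'a' = DIFFER
Position 3: 'j' vs 'p' = DIFFER
Position 4: 'o' vs 'a' = DIFFER
Total differences: 4

4


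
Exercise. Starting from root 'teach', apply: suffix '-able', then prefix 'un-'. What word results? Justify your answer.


Step 1: Add suffix '-able' to 'teach' = 'teachable'
Step 2: Add prefix 'un-' to 'teachable' = 'unteachable'

unteachable


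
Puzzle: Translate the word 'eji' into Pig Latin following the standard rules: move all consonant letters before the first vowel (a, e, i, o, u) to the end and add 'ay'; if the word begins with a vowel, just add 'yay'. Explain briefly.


'eji' starts with a vowel, so add 'yay': 'ejiyay'.

ejiyay


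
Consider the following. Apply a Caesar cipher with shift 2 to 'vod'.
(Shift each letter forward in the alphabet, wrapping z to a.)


Shift each letter by 2: v -> x, o -> q, d -> f. Result: 'xqf'.

xqf


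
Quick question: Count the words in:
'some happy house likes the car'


Split into words: some | happy | house | likes | the | car = 6 words.

6


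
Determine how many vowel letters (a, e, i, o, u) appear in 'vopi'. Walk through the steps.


Vowels in 'vopi': o, i = 2 vowels.

2


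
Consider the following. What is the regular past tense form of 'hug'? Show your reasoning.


Apply rule: Double final consonant and add -ed. 'hug' becomes 'hugged'.

hugged


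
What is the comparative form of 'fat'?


Apply comparative formation (double final consonant, add -er): 'fat' -> 'fatter'.

fatter


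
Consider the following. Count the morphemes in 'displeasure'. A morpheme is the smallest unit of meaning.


Decomposition: dis- (prefix) + please (root) + -ure (suffix) = 3 morpheme(s)

3 morphemes


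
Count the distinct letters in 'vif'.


Unique letters in 'vif': {f, i, v} = 3 distinct letters.

3


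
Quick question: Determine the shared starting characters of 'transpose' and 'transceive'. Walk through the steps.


Compare from the start: 5 characters match: 'trans'. Mismatch at position 6: 'p' vs 'c'.

trans


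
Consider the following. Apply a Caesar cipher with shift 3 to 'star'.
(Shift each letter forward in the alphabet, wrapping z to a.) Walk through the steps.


Shift each letter by 3: s -> v, t -> w, a -> d, r -> u. Result: 'vwdu'.

vwdu


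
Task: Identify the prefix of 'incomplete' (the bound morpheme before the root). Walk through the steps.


The word 'incomplete' = 'in' (prefix) + 'complete' (root). The prefix is 'in'.

in


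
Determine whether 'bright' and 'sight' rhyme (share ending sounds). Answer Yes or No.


Rime (stressed vowel + following sounds) of 'bright': -ight = /aɪt/
Rime of 'sight': -ight = /aɪt/
/aɪt/ and /aɪt/ are the same ending sound, so the words rhyme.

Yes


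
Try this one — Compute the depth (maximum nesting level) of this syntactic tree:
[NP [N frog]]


Count bracket nesting levels:
'[' at pos 0: depth = 1
'[' at pos 4: depth = 2
Maximum depth reached: 2

2


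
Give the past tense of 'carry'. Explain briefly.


Apply rule: Change -y to -ied. 'carry' becomes 'carried'.

carried


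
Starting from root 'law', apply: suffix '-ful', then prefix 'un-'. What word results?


Step 1: Add suffix '-ful' to 'law' = 'lawful'
Step 2: Add prefix 'un-' to 'lawful' = 'unlawful'

unlawful


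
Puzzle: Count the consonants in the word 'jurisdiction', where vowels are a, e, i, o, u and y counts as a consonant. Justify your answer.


Consonants in 'jurisdiction': j, r, s, d, c, t, n = 7 consonants.

7


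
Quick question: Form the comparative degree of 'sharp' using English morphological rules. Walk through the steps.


Apply comparative formation (add -er): 'sharp' -> 'sharper'.

sharper


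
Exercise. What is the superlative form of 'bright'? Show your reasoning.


Apply superlative formation (add -est): 'bright' -> 'brightest'.

brightest


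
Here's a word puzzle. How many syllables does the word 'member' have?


Break 'member' into syllables: mem-ber -> mem | ber = 2 syllables

2 syllables


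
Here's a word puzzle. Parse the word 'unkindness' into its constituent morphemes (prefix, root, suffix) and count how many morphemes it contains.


Step 1: Identify prefix: 'un' (meaning: not/reverse)
Step 2: Identify root: 'kind'
Step 3: Identify suffix(es): 'ness'
Decomposition: un- (prefix: not/reverse) + kind (root) + -ness (suffix: state of)
Total morphemes: 3

3 morphemes (un- (prefix: not/reverse) + kind (root) + -ness (suffix: state of))


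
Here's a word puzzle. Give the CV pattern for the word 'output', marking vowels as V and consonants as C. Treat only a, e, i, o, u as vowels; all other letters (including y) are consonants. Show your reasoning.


Letter mapping: o = V, u = V, t = C, p = C, u = V, t = C.

VVCCVC


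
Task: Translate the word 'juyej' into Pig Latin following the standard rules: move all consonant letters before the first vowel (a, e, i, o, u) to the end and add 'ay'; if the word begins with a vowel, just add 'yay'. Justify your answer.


'juyej': move consonant cluster 'j' to end and add 'ay': 'uyejjay'.

uyejjay


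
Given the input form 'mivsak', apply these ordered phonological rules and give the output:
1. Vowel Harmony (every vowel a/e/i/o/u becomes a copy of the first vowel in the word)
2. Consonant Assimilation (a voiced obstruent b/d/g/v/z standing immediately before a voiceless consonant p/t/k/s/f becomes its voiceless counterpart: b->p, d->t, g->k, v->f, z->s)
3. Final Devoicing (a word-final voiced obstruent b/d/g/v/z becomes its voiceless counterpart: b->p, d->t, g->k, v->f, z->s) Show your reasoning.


Starting form: 'mivsak'
Rule 1: Vowel Harmony: all vowels become 'i' (matching first vowel). 'mivsak' -> 'mivsik'
Rule 2: Consonant Assimilation: voiced obstruent before voiceless consonant becomes voiceless ('vs' -> 'fs'). 'mivsik' -> 'mifsik'
Rule 3: Final Devoicing: final consonant 'k' is not one of the voiced obstruents b/d/g/v/z. No change.
Final form: 'mifsik'

mifsik


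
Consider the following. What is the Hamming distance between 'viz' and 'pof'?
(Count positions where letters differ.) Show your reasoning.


Alignment:
Position 1: 'v' vs 'p' = DIFFER
Position 2: 'i' vs 'o' = DIFFER
Position 3: 'z' vs 'f' = DIFFER
Total differences: 3

3


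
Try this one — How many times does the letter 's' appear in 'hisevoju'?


Letter 's' in 'hisevoju': found at position(s) 3 = 1 occurrence(s).

1


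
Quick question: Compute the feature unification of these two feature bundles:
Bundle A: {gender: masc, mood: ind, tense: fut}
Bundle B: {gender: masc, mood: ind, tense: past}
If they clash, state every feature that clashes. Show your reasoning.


Compare features:
gender: A=masc vs B=masc -> unified: masc
mood: A=ind vs B=ind -> unified: ind
tense: A=fut vs B=past -> CLASH
Clash detected on feature 'tense' (fut vs past); unification fails.

CLASH on 'tense' (fut vs past)


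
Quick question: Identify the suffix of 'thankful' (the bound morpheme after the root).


The word 'thankful' = 'thank' (root) + '-ful' (suffix). The suffix is '-ful'.

ful


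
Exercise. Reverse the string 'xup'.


Reverse 'xup' character by character: 'pux'.

pux


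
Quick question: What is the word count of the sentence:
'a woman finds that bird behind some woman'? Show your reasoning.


Split into words: a | woman | finds | that | bird | behind | some | woman = 8 words.

8


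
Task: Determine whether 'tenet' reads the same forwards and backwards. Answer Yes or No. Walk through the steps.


Forward: 'tenet'
Reversed: 'tenet'
They are identical.

Yes


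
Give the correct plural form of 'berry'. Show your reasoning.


Apply rule: Change -y to -ies (consonant + y). 'berry' becomes 'berries'.

berries


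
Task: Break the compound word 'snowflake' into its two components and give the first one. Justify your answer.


Split 'snowflake' into 'snow' + 'flake'. The first part is 'snow'.

snow


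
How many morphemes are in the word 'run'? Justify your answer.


Decomposition: run (free morpheme) = 1 morpheme(s)

1 morphemes


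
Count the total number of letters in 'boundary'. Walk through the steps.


Spell out 'boundary' and number each letter: b(1), o(2), u(3), n(4), d(5), a(6), r(7), y(8). Total: 8 letters.

8


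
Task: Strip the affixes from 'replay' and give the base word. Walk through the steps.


Remove prefix 're' from 'replay' to get root 'play'.

play


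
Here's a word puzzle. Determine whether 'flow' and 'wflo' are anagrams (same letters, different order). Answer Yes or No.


Sorted letters of 'flow': 'flow'
Sorted letters of 'wflo': 'flow'
They match.

Yes


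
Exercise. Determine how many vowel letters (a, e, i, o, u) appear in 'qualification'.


Vowels in 'qualification': u, a, i, i, a, i, o = 7 vowels.

7


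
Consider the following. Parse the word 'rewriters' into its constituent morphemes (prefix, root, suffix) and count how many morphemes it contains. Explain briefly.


Step 1: Identify prefix: 're' (meaning: again)
Step 2: Identify root: 'write'
Step 3: Identify suffix(es): 'er, s'
Decomposition: re- (prefix: again) + write (root) + -er (suffix: one who) + -s (plural)
Total morphemes: 4

4 morphemes (re- (prefix: again) + write (root) + -er (suffix: one who) + -s (plural))


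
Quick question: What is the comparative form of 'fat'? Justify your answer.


Apply comparative formation (double final consonant, add -er): 'fat' -> 'fatter'.

fatter


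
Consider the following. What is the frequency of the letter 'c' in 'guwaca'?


Letter 'c' in 'guwaca': found at position(s) 5 = 1 occurrence(s).

1


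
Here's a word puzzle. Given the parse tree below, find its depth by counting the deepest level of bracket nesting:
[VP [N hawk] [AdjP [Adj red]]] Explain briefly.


Count bracket nesting levels:
'[' at pos 0: depth = 1
'[' at pos 4: depth = 2
'[' at pos 13: depth = 2
'[' at pos 19: depth = 3
Maximum depth reached: 3

3


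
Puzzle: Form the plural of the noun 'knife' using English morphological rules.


Apply rule: Change -fe to -ves. 'knife' becomes 'knives'.

knives


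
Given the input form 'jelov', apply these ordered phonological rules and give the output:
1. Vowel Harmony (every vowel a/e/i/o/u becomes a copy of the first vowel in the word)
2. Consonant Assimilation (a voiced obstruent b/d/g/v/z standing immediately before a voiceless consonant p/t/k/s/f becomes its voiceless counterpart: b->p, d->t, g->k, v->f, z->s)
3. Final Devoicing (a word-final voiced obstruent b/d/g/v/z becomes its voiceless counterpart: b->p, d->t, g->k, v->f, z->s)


Starting form: 'jelov'
Rule 1: Vowel Harmony: all vowels become 'e' (matching first vowel). 'jelov' -> 'jelev'
Rule 2: Consonant Assimilation: no voiced obstruent (b/d/g/v/z) stands immediately before a voiceless consonant (p/t/k/s/f). No change.
Rule 3: Final Devoicing: word-final voiced obstruent 'v' becomes voiceless 'f'. 'jelev' -> 'jelef'
Final form: 'jelef'

jelef


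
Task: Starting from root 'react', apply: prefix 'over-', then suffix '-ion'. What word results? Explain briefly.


Step 1: Add prefix 'over-' to 'react' = 'overreact'
Step 2: Add suffix '-ion' to 'overreact' = 'overreaction'

overreaction


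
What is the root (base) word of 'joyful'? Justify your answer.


Remove suffix '-ful' from 'joyful' to get root 'joy'.

joy


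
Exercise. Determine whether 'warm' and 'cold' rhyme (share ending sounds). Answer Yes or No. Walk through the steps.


Rime (stressed vowel + following sounds) of 'warm': -arm = /ɔːrm/
Rime of 'cold': -old = /oʊld/
/ɔːrm/ and /oʊld/ are different ending sounds, so the words do not rhyme.

No


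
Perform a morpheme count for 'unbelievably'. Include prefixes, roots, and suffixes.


Decomposition: un- (prefix) + believe (root) + -able (suffix) + -ly (suffix) = 4 morpheme(s)

4 morphemes


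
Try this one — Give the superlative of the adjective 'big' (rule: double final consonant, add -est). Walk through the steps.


Apply superlative formation (double final consonant, add -est): 'big' -> 'biggest'.

biggest


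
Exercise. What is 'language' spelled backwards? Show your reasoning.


Reverse 'language' character by character: 'egaugnal'.

egaugnal


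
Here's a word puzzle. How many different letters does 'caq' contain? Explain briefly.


Unique letters in 'caq': {a, c, q} = 3 distinct letters.

3


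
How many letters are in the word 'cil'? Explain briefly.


Spell out 'cil' and number each letter: c(1), i(2), l(3). Total: 3 letters.

3


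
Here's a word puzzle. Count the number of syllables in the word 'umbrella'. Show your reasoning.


Break 'umbrella' into syllables: um-brel-la -> um | brel | la = 3 syllables

3 syllables


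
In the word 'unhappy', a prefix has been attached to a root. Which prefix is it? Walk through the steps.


The word 'unhappy' = 'un' (prefix) + 'happy' (root). The prefix is 'un'.

un


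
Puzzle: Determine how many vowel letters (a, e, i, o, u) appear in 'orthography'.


Vowels in 'orthography': o, o, a = 3 vowels.

3


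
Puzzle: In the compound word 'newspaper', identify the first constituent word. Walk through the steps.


Split 'newspaper' into 'news' + 'paper'. The first part is 'news'.

news


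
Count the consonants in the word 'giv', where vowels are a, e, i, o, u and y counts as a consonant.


Consonants in 'giv': g, v = 2 consonants.

2


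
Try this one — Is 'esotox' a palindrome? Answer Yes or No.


Forward: 'esotox'
Reversed: 'xotose'
They differ.

No


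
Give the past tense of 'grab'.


Apply rule: Double final consonant and add -ed. 'grab' becomes 'grabbed'.

grabbed


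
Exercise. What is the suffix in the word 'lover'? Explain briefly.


The word 'lover' = 'love' (root) + '-er' (suffix). The suffix is '-er'.

er


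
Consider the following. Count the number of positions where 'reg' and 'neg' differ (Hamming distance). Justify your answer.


Alignment:
Position 1: 'r' vs 'n' = DIFFER
Position 2: 'e' vs 'e' = match
Position 3: 'g' vs 'g' = match
Total differences: 1

1


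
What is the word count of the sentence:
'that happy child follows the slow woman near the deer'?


Split into words: that | happy | child | follows | the | slow | woman | near | the | deer = 10 words.

10


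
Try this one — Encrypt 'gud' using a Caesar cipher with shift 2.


Shift each letter by 2: g -> i, u -> w, d -> f. Result: 'iwf'.

iwf


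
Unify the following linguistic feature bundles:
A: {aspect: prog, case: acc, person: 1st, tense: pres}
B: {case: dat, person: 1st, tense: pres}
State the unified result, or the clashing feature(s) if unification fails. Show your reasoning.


Compare features:
aspect: A=prog vs B=_ -> unified: prog
case: A=acc vs B=dat -> CLASH
person: A=1st vs B=1st -> unified: 1st
tense: A=pres vs B=pres -> unified: pres
Clash detected on feature 'case' (acc vs dat); unification fails.

CLASH on 'case' (acc vs dat)


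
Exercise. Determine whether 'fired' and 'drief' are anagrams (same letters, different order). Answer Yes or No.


Sorted letters of 'fired': 'defir'
Sorted letters of 'drief': 'defir'
They match.

Yes


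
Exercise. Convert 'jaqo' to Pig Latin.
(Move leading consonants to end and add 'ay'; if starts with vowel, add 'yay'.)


'jaqo': move consonant cluster 'j' to end and add 'ay': 'aqojay'.

aqojay


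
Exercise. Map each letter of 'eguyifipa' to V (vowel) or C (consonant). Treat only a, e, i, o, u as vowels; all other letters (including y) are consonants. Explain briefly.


Letter mapping: e = V, g = C, u = V, y = C, i = V, f = C, i = V, p = C, a = V.

VCVCVCVCV


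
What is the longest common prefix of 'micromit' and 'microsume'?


Compare from the start: 5 characters match: 'micro'. Mismatch at position 6: 'm' vs 's'.

micro


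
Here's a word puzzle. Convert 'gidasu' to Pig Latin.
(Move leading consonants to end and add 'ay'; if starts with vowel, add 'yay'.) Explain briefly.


'gidasu': move consonant cluster 'g' to end and add 'ay': 'idasugay'.

idasugay


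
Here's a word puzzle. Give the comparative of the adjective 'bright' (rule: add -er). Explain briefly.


Apply comparative formation (add -er): 'bright' -> 'brighter'.

brighter


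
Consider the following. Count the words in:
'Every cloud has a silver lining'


Split into words: Every | cloud | has | a | silver | lining = 6 words.

6


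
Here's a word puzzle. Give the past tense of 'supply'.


Apply rule: Change -y to -ied. 'supply' becomes 'supplied'.

supplied


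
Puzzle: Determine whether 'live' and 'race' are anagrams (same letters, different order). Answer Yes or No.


Sorted letters of 'live': 'eilv'
Sorted letters of 'race': 'acer'
They do not match.

No


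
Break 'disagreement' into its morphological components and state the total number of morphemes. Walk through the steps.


Step 1: Identify prefix: 'dis' (meaning: not/apart)
Step 2: Identify root: 'agree'
Step 3: Identify suffix(es): 'ment'
Decomposition: dis- (prefix: not/apart) + agree (root) + -ment (suffix: action/result)
Total morphemes: 3

3 morphemes (dis- (prefix: not/apart) + agree (root) + -ment (suffix: action/result))


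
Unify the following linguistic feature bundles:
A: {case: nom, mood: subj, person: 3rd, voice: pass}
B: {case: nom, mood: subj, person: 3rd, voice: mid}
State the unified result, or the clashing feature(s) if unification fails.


Compare features:
case: A=nom vs B=nom -> unified: nom
mood: A=subj vs B=subj -> unified: subj
person: A=3rd vs B=3rd -> unified: 3rd
voice: A=pass vs B=mid -> CLASH
Clash detected on feature 'voice' (pass vs mid); unification fails.

CLASH on 'voice' (pass vs mid)
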